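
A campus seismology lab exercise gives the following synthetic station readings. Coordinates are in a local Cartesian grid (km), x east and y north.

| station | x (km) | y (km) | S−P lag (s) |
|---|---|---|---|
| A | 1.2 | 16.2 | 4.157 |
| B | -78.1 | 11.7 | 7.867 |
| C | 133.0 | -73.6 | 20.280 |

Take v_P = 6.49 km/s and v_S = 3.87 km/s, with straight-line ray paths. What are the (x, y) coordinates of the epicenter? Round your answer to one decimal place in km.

Distance from S−P lag: d = Δt · v_P v_S / (v_P − v_S) = Δt · (6.49·3.87)/(6.49−3.87) ≈ 9.5864·Δt.
So d_A = 39.85, d_B = 75.42, d_C = 194.41 km.
Circle about each station: (x − 1.2)² + (y − 16.2)² = 39.85²; (x + 78.1)² + (y − 11.7)² = 75.42²; (x − 133.0)² + (y + 73.6)² = 194.41².
Subtracting the A equation from the B and C equations removes the quadratic terms:
-158.6 x − 9.0 y = 1872.47
263.6 x − 179.6 y = -13365.15
Solving the 2×2 system: x ≈ -14.8, y ≈ 52.7 km.

x ≈ -14.8 km, y ≈ 52.7 km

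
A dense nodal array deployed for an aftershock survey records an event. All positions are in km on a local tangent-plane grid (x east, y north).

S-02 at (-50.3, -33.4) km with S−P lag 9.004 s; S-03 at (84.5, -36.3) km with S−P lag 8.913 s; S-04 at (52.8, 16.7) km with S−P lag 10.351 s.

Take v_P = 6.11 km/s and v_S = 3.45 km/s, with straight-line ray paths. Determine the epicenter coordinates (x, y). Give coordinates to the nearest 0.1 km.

Distance from S−P lag: d = Δt · v_P v_S / (v_P − v_S) = Δt · (6.11·3.45)/(6.11−3.45) ≈ 7.9246·Δt.
So d_S-02 = 71.35, d_S-03 = 70.63, d_S-04 = 82.03 km.
Circle about each station: (x + 50.3)² + (y + 33.4)² = 71.35²; (x − 84.5)² + (y + 36.3)² = 70.63²; (x − 52.8)² + (y − 16.7)² = 82.03².
Subtracting pairs of circle equations eliminates x²+y² and gives linear equations (the radical axes):
269.6 x − 5.8 y = 4914.52
206.2 x + 100.2 y = -2217.02
Solving the 2×2 system: x ≈ 17.0, y ≈ -57.1 km.

17.0 km east, -57.1 km north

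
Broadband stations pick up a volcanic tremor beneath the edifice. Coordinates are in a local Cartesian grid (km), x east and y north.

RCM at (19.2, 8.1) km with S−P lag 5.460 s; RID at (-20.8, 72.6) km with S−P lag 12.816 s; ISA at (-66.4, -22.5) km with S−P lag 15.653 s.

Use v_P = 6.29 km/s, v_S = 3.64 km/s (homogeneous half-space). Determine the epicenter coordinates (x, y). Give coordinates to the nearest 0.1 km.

Distance from S−P lag: d = Δt · v_P v_S / (v_P − v_S) = Δt · (6.29·3.64)/(6.29−3.64) ≈ 8.6398·Δt.
So d_RCM = 47.17, d_RID = 110.73, d_ISA = 135.24 km.
Circle about each station: (x − 19.2)² + (y − 8.1)² = 47.17²; (x + 20.8)² + (y − 72.6)² = 110.73²; (x + 66.4)² + (y + 22.5)² = 135.24².
Subtracting the RCM equation from the RID and ISA equations removes the quadratic terms:
-80.0 x + 129.0 y = -4766.97
-171.2 x − 61.2 y = -11583.89
Solving the 2×2 system: x ≈ 66.2, y ≈ 4.1 km.
Check against RCM (with the unrounded x, y): √((x − 19.2)²+(y − 8.1)²) = 47.17 ≈ 47.17 km. ✓

(66.2, 4.1)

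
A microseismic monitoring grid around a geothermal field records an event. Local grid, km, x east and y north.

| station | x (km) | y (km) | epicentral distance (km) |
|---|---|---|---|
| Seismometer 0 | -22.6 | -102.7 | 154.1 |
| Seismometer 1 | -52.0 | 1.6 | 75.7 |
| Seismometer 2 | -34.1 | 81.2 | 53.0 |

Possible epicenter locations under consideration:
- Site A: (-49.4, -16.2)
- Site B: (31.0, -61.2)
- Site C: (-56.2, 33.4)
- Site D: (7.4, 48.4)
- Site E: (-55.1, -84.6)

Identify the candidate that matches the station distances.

Site D

For each candidate, compare |candidate − station| to the reported distance:
Site A: residuals Seismometer 0 63.5, Seismometer 1 57.7, Seismometer 2 45.6 → max 63.5 km
Site B: residuals Seismometer 0 86.3, Seismometer 1 28.4, Seismometer 2 103.6 → max 103.6 km
Site C: residuals Seismometer 0 13.9, Seismometer 1 43.6, Seismometer 2 0.3 → max 43.6 km
Site D: residuals Seismometer 0 0.1, Seismometer 1 0.1, Seismometer 2 0.1 → max 0.1 km
Site E: residuals Seismometer 0 116.9, Seismometer 1 10.6, Seismometer 2 114.1 → max 116.9 km
Only Site D has all residuals ≈ 0.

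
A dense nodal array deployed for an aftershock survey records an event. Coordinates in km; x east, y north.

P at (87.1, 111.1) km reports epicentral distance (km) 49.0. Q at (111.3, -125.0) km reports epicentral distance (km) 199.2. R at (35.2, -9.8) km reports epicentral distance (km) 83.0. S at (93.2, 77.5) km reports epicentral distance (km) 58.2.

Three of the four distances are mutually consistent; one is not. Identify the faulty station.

Solve using three stations at a time. Using P, Q, R (subtract circle equations pairwise → linear system) gives (x, y) ≈ (63.2, 68.3).
Distances from that point to each station vs reported:
  P: calculated 49.0 vs reported 49.0 → residual 0.0 km
  Q: calculated 199.2 vs reported 199.2 → residual 0.0 km
  R: calculated 83.0 vs reported 83.0 → residual 0.0 km
  S: calculated 31.3 vs reported 58.2 → residual 26.9 km
P, Q, R are mutually consistent (residuals ≈ 0); S is off by 26.9 km.

S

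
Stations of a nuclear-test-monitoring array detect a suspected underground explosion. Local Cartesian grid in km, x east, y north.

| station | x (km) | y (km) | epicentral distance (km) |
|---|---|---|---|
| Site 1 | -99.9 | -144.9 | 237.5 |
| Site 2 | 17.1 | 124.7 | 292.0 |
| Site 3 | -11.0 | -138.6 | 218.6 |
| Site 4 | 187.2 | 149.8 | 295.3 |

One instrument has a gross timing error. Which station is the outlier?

Solve using three stations at a time. Using Site 1, Site 2, Site 4 (subtract circle equations pairwise → linear system) gives (x, y) ≈ (137.6, -141.3).
Distances from that point to each station vs reported:
  Site 1: calculated 237.5 vs reported 237.5 → residual 0.0 km
  Site 2: calculated 292.0 vs reported 292.0 → residual 0.0 km
  Site 3: calculated 148.6 vs reported 218.6 → residual 70.0 km
  Site 4: calculated 295.3 vs reported 295.3 → residual 0.0 km
Site 1, Site 2, Site 4 are mutually consistent (residuals ≈ 0); Site 3 is off by 70.0 km.

Site 3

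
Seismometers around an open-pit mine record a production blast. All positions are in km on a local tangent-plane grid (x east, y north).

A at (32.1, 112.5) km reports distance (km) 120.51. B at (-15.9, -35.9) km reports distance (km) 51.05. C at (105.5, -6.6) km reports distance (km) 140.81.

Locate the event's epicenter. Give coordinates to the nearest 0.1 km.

-34.1 km east, 11.8 km north

Circle about each station: (x − 32.1)² + (y − 112.5)² = 120.51²; (x + 15.9)² + (y + 35.9)² = 51.05²; (x − 105.5)² + (y + 6.6)² = 140.81².
Subtracting the A equation from the B and C equations removes the quadratic terms:
-96.0 x − 296.8 y = -228.48
146.8 x − 238.2 y = -7817.65
Solving the 2×2 system: x ≈ -34.1, y ≈ 11.8 km.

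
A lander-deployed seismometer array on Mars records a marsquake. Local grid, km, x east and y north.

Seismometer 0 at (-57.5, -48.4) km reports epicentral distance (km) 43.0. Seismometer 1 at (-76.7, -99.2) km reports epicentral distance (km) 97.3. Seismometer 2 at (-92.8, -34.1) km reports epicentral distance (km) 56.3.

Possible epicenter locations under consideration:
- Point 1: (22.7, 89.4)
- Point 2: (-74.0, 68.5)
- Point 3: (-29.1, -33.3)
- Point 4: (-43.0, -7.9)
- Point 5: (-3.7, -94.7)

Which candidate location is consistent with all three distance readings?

For each candidate, compare |candidate − station| to the reported distance:
Point 1: residuals Seismometer 0 116.4, Seismometer 1 115.9, Seismometer 2 112.8 → max 116.4 km
Point 2: residuals Seismometer 0 75.1, Seismometer 1 70.4, Seismometer 2 48.0 → max 75.1 km
Point 3: residuals Seismometer 0 10.8, Seismometer 1 16.0, Seismometer 2 7.4 → max 16.0 km
Point 4: residuals Seismometer 0 0.0, Seismometer 1 0.0, Seismometer 2 0.0 → max 0.0 km
Point 5: residuals Seismometer 0 28.0, Seismometer 1 24.2, Seismometer 2 51.5 → max 51.5 km
Only Point 4 has all residuals ≈ 0.

Point 4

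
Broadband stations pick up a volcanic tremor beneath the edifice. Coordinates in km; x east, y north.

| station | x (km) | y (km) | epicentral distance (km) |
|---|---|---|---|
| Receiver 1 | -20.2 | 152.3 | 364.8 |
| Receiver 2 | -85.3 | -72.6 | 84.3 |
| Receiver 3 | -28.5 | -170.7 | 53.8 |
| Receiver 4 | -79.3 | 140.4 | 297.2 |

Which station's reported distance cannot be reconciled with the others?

Receiver 1

Solve using three stations at a time. Using Receiver 2, Receiver 3, Receiver 4 (subtract circle equations pairwise → linear system) gives (x, y) ≈ (-80.5, -156.8).
Distances from that point to each station vs reported:
  Receiver 1: calculated 314.9 vs reported 364.8 → residual 49.9 km
  Receiver 2: calculated 84.3 vs reported 84.3 → residual 0.0 km
  Receiver 3: calculated 53.9 vs reported 53.8 → residual 0.1 km
  Receiver 4: calculated 297.2 vs reported 297.2 → residual 0.0 km
Receiver 2, Receiver 3, Receiver 4 are mutually consistent (residuals ≈ 0); Receiver 1 is off by 49.9 km.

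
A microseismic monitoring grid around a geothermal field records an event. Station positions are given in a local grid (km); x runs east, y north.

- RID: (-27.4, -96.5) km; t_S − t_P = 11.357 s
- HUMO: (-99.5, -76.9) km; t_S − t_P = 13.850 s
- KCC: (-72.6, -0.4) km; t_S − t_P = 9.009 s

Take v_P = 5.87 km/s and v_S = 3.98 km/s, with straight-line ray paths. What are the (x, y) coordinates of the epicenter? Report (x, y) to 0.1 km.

Distance from S−P lag: d = Δt · v_P v_S / (v_P − v_S) = Δt · (5.87·3.98)/(5.87−3.98) ≈ 12.3612·Δt.
So d_RID = 140.39, d_HUMO = 171.20, d_KCC = 111.36 km.
Circle about each station: (x + 27.4)² + (y + 96.5)² = 140.39²; (x + 99.5)² + (y + 76.9)² = 171.20²; (x + 72.6)² + (y + 0.4)² = 111.36².
Subtracting pairs of circle equations eliminates x²+y² and gives linear equations (the radical axes):
-144.2 x + 39.2 y = -3849.24
-90.4 x + 192.2 y = 2516.21
Solving the 2×2 system: x ≈ 34.7, y ≈ 29.4 km.
Check against RID (with the unrounded x, y): √((x + 27.4)²+(y + 96.5)²) = 140.38 ≈ 140.39 km. ✓

(34.7, 29.4)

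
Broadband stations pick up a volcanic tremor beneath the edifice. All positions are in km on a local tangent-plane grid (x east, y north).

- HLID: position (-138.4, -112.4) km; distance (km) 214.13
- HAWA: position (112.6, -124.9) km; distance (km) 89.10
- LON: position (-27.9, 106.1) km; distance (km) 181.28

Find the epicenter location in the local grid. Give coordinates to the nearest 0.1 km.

66.1 km east, -48.9 km north

Circle about each station: (x + 138.4)² + (y + 112.4)² = 214.13²; (x − 112.6)² + (y + 124.9)² = 89.10²; (x + 27.9)² + (y − 106.1)² = 181.28².
Subtracting pairs of circle equations eliminates x²+y² and gives linear equations (the radical axes):
502.0 x − 25.0 y = 34403.30
221.0 x + 437.0 y = -6763.48
Solving the 2×2 system: x ≈ 66.1, y ≈ -48.9 km.
Check against HLID (with the unrounded x, y): √((x + 138.4)²+(y + 112.4)²) = 214.13 ≈ 214.13 km. ✓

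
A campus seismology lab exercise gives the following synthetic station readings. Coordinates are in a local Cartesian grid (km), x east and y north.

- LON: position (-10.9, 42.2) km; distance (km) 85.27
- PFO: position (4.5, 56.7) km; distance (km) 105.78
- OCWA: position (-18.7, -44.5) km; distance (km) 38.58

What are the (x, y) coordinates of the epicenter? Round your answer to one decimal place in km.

Circle about each station: (x + 10.9)² + (y − 42.2)² = 85.27²; (x − 4.5)² + (y − 56.7)² = 105.78²; (x + 18.7)² + (y + 44.5)² = 38.58².
Subtracting the LON equation from the PFO and OCWA equations removes the quadratic terms:
30.8 x + 29.0 y = -2582.95
-15.6 x − 173.4 y = 6212.85
Solving the 2×2 system: x ≈ -54.8, y ≈ -30.9 km.

-54.8 km east, -30.9 km north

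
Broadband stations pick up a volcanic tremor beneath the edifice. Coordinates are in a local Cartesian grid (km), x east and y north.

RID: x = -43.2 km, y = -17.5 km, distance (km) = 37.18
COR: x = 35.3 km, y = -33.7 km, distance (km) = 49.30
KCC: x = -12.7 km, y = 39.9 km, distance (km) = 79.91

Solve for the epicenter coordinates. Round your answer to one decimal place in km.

Circle about each station: (x + 43.2)² + (y + 17.5)² = 37.18²; (x − 35.3)² + (y + 33.7)² = 49.30²; (x + 12.7)² + (y − 39.9)² = 79.91².
Subtracting pairs of circle equations eliminates x²+y² and gives linear equations (the radical axes):
157.0 x − 32.4 y = -838.85
61.0 x + 114.8 y = -5422.45
Solving the 2×2 system: x ≈ -13.6, y ≈ -40.0 km.

x ≈ -13.6 km, y ≈ -40.0 km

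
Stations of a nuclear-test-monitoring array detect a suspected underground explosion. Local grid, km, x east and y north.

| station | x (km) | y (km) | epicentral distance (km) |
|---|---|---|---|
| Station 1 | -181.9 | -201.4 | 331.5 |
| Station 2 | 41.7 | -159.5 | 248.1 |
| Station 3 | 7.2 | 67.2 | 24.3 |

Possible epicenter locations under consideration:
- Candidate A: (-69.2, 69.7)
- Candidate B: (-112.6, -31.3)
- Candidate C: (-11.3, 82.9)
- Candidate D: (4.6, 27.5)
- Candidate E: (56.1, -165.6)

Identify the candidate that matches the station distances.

Candidate C

For each candidate, compare |candidate − station| to the reported distance:
Candidate A: residuals Station 1 37.9, Station 2 6.5, Station 3 52.1 → max 52.1 km
Candidate B: residuals Station 1 147.8, Station 2 47.5, Station 3 130.8 → max 147.8 km
Candidate C: residuals Station 1 0.1, Station 2 0.0, Station 3 0.0 → max 0.1 km
Candidate D: residuals Station 1 36.2, Station 2 57.5, Station 3 15.5 → max 57.5 km
Candidate E: residuals Station 1 90.8, Station 2 232.5, Station 3 213.6 → max 232.5 km
Only Candidate C has all residuals ≈ 0.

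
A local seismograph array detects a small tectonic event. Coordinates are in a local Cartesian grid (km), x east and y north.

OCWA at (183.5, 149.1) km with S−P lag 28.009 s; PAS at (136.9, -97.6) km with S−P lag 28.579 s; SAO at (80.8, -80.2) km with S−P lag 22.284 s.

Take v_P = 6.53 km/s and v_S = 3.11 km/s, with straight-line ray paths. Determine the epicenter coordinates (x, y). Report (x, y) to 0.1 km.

Distance from S−P lag: d = Δt · v_P v_S / (v_P − v_S) = Δt · (6.53·3.11)/(6.53−3.11) ≈ 5.9381·Δt.
So d_OCWA = 166.32, d_PAS = 169.70, d_SAO = 132.32 km.
Circle about each station: (x − 183.5)² + (y − 149.1)² = 166.32²; (x − 136.9)² + (y + 97.6)² = 169.70²; (x − 80.8)² + (y + 80.2)² = 132.32².
Subtracting the OCWA equation from the PAS and SAO equations removes the quadratic terms:
-93.2 x − 493.4 y = -28771.44
-205.4 x − 458.6 y = -32788.62
Solving the 2×2 system: x ≈ 50.9, y ≈ 48.7 km.

x ≈ 50.9 km, y ≈ 48.7 km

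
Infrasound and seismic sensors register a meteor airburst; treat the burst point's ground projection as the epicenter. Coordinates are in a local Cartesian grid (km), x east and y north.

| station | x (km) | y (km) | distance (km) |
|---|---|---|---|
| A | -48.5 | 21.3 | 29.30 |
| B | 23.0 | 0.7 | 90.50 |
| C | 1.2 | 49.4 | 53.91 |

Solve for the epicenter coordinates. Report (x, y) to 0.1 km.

Circle about each station: (x + 48.5)² + (y − 21.3)² = 29.30²; (x − 23.0)² + (y − 0.7)² = 90.50²; (x − 1.2)² + (y − 49.4)² = 53.91².
Subtracting the A equation from the B and C equations removes the quadratic terms:
143.0 x − 41.2 y = -9608.21
99.4 x + 56.2 y = -2411.94
Solving the 2×2 system: x ≈ -52.7, y ≈ 50.3 km.
Check against A (with the unrounded x, y): √((x + 48.5)²+(y − 21.3)²) = 29.30 ≈ 29.30 km. ✓

(-52.7, 50.3)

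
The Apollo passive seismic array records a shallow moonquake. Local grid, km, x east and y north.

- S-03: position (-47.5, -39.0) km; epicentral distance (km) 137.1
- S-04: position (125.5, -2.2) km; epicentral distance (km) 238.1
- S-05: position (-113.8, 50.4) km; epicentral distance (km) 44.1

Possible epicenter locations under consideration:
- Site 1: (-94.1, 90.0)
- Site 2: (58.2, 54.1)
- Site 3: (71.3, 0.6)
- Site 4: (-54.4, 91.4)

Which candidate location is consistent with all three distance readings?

For each candidate, compare |candidate − station| to the reported distance:
Site 1: residuals S-03 0.1, S-04 0.1, S-05 0.1 → max 0.1 km
Site 2: residuals S-03 3.8, S-04 150.4, S-05 127.9 → max 150.4 km
Site 3: residuals S-03 11.9, S-04 183.8, S-05 147.6 → max 183.8 km
Site 4: residuals S-03 6.5, S-04 35.3, S-05 28.1 → max 35.3 km
Only Site 1 has all residuals ≈ 0.

Site 1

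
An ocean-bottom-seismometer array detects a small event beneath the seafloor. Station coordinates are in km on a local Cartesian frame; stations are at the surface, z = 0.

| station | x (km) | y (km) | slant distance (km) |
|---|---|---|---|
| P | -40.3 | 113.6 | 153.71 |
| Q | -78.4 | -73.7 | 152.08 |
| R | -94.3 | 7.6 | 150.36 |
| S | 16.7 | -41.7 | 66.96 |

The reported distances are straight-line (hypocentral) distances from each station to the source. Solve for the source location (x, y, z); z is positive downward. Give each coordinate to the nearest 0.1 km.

Each station gives a sphere (x−x_i)² + (y−y_i)² + z² = d_i² (stations at z=0).
Subtracting the P sphere from Q and R: z² cancels, leaving linear equations in x and y:
-76.2 x − 374.6 y = -2452.36
-108.0 x − 212.0 y = -4560.17
Solving: x ≈ 48.898, y ≈ -3.400 km (keep extra digits for the depth step; rounded: 48.9, -3.4).
Then from the P sphere: z² = 153.71² − (x + 40.3)² − (y − 113.6)² with x = 48.898, y = -3.400, so z ≈ 44.514 ≈ 44.5 km.
Check against S (with the unrounded solution): distance 66.97 ≈ 66.96 km. ✓

x ≈ 48.9 km, y ≈ -3.4 km, depth ≈ 44.5 km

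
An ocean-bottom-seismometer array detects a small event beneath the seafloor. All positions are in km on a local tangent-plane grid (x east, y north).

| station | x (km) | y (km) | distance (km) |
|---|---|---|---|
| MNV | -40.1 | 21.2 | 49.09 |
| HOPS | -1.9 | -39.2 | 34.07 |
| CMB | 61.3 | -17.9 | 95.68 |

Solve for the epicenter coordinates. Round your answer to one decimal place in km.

Circle about each station: (x + 40.1)² + (y − 21.2)² = 49.09²; (x + 1.9)² + (y + 39.2)² = 34.07²; (x − 61.3)² + (y + 17.9)² = 95.68².
Subtracting the MNV equation from the HOPS and CMB equations removes the quadratic terms:
76.4 x − 120.8 y = 731.86
202.8 x − 78.2 y = -4724.18
Solving the 2×2 system: x ≈ -33.9, y ≈ -27.5 km.

-33.9 km east, -27.5 km north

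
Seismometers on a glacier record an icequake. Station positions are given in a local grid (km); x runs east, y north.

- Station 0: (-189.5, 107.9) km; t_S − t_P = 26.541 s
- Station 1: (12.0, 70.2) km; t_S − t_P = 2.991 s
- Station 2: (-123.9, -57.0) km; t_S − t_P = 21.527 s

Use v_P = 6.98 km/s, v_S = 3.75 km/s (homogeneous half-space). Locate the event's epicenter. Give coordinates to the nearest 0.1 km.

16.6 km east, 46.4 km north

Distance from S−P lag: d = Δt · v_P v_S / (v_P − v_S) = Δt · (6.98·3.75)/(6.98−3.75) ≈ 8.1037·Δt.
So d_Station 0 = 215.08, d_Station 1 = 24.24, d_Station 2 = 174.45 km.
Circle about each station: (x + 189.5)² + (y − 107.9)² = 215.08²; (x − 12.0)² + (y − 70.2)² = 24.24²; (x + 123.9)² + (y + 57.0)² = 174.45².
Subtracting pairs of circle equations eliminates x²+y² and gives linear equations (the radical axes):
403.0 x − 75.4 y = 3191.21
131.2 x − 329.8 y = -13125.85
Solving the 2×2 system: x ≈ 16.6, y ≈ 46.4 km.
Check against Station 0 (with the unrounded x, y): √((x + 189.5)²+(y − 107.9)²) = 215.08 ≈ 215.08 km. ✓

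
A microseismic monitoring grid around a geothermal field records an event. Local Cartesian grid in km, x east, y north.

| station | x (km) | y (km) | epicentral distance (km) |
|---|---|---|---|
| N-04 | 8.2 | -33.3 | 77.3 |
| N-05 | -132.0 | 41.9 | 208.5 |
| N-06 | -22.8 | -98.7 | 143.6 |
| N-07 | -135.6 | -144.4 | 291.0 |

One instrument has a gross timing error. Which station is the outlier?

Solve using three stations at a time. Using N-04, N-05, N-06 (subtract circle equations pairwise → linear system) gives (x, y) ≈ (73.6, 7.6).
Distances from that point to each station vs reported:
  N-04: calculated 77.2 vs reported 77.3 → residual 0.1 km
  N-05: calculated 208.4 vs reported 208.5 → residual 0.1 km
  N-06: calculated 143.5 vs reported 143.6 → residual 0.1 km
  N-07: calculated 258.6 vs reported 291.0 → residual 32.4 km
N-04, N-05, N-06 are mutually consistent (residuals ≈ 0); N-07 is off by 32.4 km.

N-07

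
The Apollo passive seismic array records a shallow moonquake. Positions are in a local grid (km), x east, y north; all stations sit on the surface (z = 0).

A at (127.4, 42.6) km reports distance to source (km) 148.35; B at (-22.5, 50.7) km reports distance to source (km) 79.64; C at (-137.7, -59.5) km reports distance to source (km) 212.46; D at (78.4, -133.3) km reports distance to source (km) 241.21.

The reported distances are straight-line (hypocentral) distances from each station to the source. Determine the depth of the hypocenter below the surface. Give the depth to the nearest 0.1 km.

z ≈ 67.2 km

Each station gives a sphere (x−x_i)² + (y−y_i)² + z² = d_i² (stations at z=0).
Subtracting the A sphere from B and C: z² cancels, leaving linear equations in x and y:
-299.8 x + 16.2 y = 696.41
-530.2 x − 204.2 y = -18675.51
Solving: x ≈ 2.297, y ≈ 85.493 km (keep extra digits for the depth step; rounded: 2.3, 85.5).
Then from the A sphere: z² = 148.35² − (x − 127.4)² − (y − 42.6)² with x = 2.297, y = 85.493, so z ≈ 67.210 ≈ 67.2 km.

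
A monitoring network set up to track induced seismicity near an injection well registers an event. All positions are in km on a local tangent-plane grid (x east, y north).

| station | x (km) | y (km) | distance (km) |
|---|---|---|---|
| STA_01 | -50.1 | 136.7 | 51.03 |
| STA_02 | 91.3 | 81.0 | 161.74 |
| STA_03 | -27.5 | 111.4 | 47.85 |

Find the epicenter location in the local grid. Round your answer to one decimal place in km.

Circle about each station: (x + 50.1)² + (y − 136.7)² = 51.03²; (x − 91.3)² + (y − 81.0)² = 161.74²; (x + 27.5)² + (y − 111.4)² = 47.85².
Subtracting the STA_01 equation from the STA_02 and STA_03 equations removes the quadratic terms:
282.8 x − 111.4 y = -29855.98
45.2 x − 50.6 y = -7716.25
Solving the 2×2 system: x ≈ -70.2, y ≈ 89.8 km.
Check against STA_01 (with the unrounded x, y): √((x + 50.1)²+(y − 136.7)²) = 51.05 ≈ 51.03 km. ✓

(-70.2, 89.8)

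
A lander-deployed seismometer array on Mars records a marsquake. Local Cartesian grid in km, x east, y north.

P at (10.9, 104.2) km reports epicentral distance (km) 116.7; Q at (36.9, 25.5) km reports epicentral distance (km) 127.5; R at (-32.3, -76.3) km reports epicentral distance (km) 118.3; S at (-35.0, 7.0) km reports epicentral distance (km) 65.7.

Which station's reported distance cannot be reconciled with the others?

R

Solve using three stations at a time. Using P, Q, S (subtract circle equations pairwise → linear system) gives (x, y) ≈ (-89.3, 44.2).
Distances from that point to each station vs reported:
  P: calculated 116.8 vs reported 116.7 → residual 0.1 km
  Q: calculated 127.6 vs reported 127.5 → residual 0.1 km
  R: calculated 133.3 vs reported 118.3 → residual 15.0 km
  S: calculated 65.8 vs reported 65.7 → residual 0.1 km
P, Q, S are mutually consistent (residuals ≈ 0); R is off by 15.0 km.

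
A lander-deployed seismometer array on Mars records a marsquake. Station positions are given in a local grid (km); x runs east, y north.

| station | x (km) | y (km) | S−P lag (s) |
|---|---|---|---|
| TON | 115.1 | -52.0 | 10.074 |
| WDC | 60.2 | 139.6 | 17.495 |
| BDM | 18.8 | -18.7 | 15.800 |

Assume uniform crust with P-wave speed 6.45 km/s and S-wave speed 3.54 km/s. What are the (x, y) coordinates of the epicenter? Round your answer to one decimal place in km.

Distance from S−P lag: d = Δt · v_P v_S / (v_P − v_S) = Δt · (6.45·3.54)/(6.45−3.54) ≈ 7.8464·Δt.
So d_TON = 79.04, d_WDC = 137.27, d_BDM = 123.97 km.
Circle about each station: (x − 115.1)² + (y + 52.0)² = 79.04²; (x − 60.2)² + (y − 139.6)² = 137.27²; (x − 18.8)² + (y + 18.7)² = 123.97².
Subtracting the TON equation from the WDC and BDM equations removes the quadratic terms:
-109.8 x + 383.2 y = -5435.54
-192.6 x + 66.6 y = -24370.12
Solving the 2×2 system: x ≈ 135.0, y ≈ 24.5 km.

135.0 km east, 24.5 km north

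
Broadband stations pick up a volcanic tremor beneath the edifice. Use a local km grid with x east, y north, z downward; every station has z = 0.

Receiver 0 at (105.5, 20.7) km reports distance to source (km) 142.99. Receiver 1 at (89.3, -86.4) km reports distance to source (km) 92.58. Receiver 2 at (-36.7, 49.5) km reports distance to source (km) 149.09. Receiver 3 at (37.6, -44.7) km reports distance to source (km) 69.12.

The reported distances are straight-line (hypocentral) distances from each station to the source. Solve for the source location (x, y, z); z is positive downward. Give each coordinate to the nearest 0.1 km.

Each station gives a sphere (x−x_i)² + (y−y_i)² + z² = d_i² (stations at z=0).
Subtracting the Receiver 0 sphere from Receiver 1 and Receiver 2: z² cancels, leaving linear equations in x and y:
-32.4 x − 214.2 y = 15755.79
-284.4 x + 57.6 y = -9543.29
Solving: x ≈ 18.104, y ≈ -76.295 km (keep extra digits for the depth step; rounded: 18.1, -76.3).
Then from the Receiver 0 sphere: z² = 142.99² − (x − 105.5)² − (y − 20.7)² with x = 18.104, y = -76.295, so z ≈ 58.310 ≈ 58.3 km.

(18.1, -76.3, 58.3)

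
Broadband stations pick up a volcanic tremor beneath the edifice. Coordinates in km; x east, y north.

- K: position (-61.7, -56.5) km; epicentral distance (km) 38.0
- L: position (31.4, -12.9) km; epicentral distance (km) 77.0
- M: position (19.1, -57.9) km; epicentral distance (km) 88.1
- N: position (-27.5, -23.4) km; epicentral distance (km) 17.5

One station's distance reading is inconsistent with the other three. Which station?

M

Solve using three stations at a time. Using K, L, N (subtract circle equations pairwise → linear system) gives (x, y) ≈ (-45.0, -22.3).
Distances from that point to each station vs reported:
  K: calculated 38.0 vs reported 38.0 → residual 0.0 km
  L: calculated 77.0 vs reported 77.0 → residual 0.0 km
  M: calculated 73.4 vs reported 88.1 → residual 14.7 km
  N: calculated 17.6 vs reported 17.5 → residual 0.1 km
K, L, N are mutually consistent (residuals ≈ 0); M is off by 14.7 km.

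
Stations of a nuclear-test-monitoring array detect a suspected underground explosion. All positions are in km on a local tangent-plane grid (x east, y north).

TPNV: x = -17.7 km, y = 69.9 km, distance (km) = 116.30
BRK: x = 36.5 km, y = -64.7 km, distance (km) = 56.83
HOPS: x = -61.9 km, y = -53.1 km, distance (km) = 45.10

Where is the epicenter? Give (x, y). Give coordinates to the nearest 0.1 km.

(-17.3, -46.4)

Circle about each station: (x + 17.7)² + (y − 69.9)² = 116.30²; (x − 36.5)² + (y + 64.7)² = 56.83²; (x + 61.9)² + (y + 53.1)² = 45.10².
Subtracting pairs of circle equations eliminates x²+y² and gives linear equations (the radical axes):
108.4 x − 269.2 y = 10615.08
-88.4 x − 246.0 y = 12943.60
Solving the 2×2 system: x ≈ -17.3, y ≈ -46.4 km.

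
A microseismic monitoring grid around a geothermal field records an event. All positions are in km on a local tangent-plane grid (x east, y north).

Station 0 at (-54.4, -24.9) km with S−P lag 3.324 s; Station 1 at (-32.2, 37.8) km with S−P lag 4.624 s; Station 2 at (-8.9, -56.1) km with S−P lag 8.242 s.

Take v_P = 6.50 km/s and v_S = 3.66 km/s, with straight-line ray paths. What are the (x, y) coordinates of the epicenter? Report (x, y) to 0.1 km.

Distance from S−P lag: d = Δt · v_P v_S / (v_P − v_S) = Δt · (6.50·3.66)/(6.50−3.66) ≈ 8.3768·Δt.
So d_Station 0 = 27.84, d_Station 1 = 38.73, d_Station 2 = 69.04 km.
Circle about each station: (x + 54.4)² + (y + 24.9)² = 27.84²; (x + 32.2)² + (y − 37.8)² = 38.73²; (x + 8.9)² + (y + 56.1)² = 69.04².
Subtracting pairs of circle equations eliminates x²+y² and gives linear equations (the radical axes):
44.4 x + 125.4 y = -1838.64
91.0 x − 62.4 y = -4344.41
Solving the 2×2 system: x ≈ -46.5, y ≈ 1.8 km.
Check against Station 0 (with the unrounded x, y): √((x + 54.4)²+(y + 24.9)²) = 27.85 ≈ 27.84 km. ✓

(-46.5, 1.8)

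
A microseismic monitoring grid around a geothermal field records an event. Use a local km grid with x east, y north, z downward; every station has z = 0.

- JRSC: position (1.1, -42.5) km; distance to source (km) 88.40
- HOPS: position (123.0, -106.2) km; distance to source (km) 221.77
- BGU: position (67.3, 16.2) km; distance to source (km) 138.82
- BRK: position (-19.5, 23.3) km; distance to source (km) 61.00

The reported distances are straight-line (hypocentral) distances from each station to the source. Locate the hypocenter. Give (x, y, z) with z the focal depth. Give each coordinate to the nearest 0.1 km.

Each station gives a sphere (x−x_i)² + (y−y_i)² + z² = d_i² (stations at z=0).
Subtracting the JRSC sphere from HOPS and BGU: z² cancels, leaving linear equations in x and y:
243.8 x − 127.4 y = -16767.39
132.4 x + 117.4 y = -8472.16
Solving: x ≈ -67.001, y ≈ 3.396 km (keep extra digits for the depth step; rounded: -67.0, 3.4).
Then from the JRSC sphere: z² = 88.40² − (x − 1.1)² − (y + 42.5)² with x = -67.001, y = 3.396, so z ≈ 32.717 ≈ 32.7 km.

(-67.0, 3.4, 32.7)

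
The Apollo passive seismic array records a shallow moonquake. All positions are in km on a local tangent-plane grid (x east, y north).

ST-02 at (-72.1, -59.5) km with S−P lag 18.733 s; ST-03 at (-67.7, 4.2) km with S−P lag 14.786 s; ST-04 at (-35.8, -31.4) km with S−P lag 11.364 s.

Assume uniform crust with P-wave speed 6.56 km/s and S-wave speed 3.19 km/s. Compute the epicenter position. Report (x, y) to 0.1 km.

Distance from S−P lag: d = Δt · v_P v_S / (v_P − v_S) = Δt · (6.56·3.19)/(6.56−3.19) ≈ 6.2096·Δt.
So d_ST-02 = 116.32, d_ST-03 = 91.82, d_ST-04 = 70.57 km.
Circle about each station: (x + 72.1)² + (y + 59.5)² = 116.32²; (x + 67.7)² + (y − 4.2)² = 91.82²; (x + 35.8)² + (y + 31.4)² = 70.57².
Subtracting the ST-02 equation from the ST-03 and ST-04 equations removes the quadratic terms:
8.8 x + 127.4 y = 961.70
72.6 x + 56.2 y = 2079.16
Solving the 2×2 system: x ≈ 24.1, y ≈ 5.9 km.

24.1 km east, 5.9 km north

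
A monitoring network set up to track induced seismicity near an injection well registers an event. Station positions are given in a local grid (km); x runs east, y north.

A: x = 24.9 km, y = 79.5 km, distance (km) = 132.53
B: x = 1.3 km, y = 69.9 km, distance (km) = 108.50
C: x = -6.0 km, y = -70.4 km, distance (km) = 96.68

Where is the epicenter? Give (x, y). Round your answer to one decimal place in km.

(-77.2, -5.0)

Circle about each station: (x − 24.9)² + (y − 79.5)² = 132.53²; (x − 1.3)² + (y − 69.9)² = 108.50²; (x + 6.0)² + (y + 70.4)² = 96.68².
Subtracting pairs of circle equations eliminates x²+y² and gives linear equations (the radical axes):
-47.2 x − 19.2 y = 3739.39
-61.8 x − 299.8 y = 6269.08
Solving the 2×2 system: x ≈ -77.2, y ≈ -5.0 km.
Check against A (with the unrounded x, y): √((x − 24.9)²+(y − 79.5)²) = 132.52 ≈ 132.53 km. ✓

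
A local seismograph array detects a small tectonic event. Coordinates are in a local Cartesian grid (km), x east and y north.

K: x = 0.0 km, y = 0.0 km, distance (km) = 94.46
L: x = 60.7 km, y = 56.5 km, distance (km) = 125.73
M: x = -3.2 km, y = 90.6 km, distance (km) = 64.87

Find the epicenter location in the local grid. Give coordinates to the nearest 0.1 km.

(-64.4, 69.1)

Circle about each station: x² + y² = 94.46²; (x − 60.7)² + (y − 56.5)² = 125.73²; (x + 3.2)² + (y − 90.6)² = 64.87².
Subtracting the K equation from the L and M equations removes the quadratic terms:
121.4 x + 113.0 y = -8.60
-6.4 x + 181.2 y = 12933.17
Solving the 2×2 system: x ≈ -64.4, y ≈ 69.1 km.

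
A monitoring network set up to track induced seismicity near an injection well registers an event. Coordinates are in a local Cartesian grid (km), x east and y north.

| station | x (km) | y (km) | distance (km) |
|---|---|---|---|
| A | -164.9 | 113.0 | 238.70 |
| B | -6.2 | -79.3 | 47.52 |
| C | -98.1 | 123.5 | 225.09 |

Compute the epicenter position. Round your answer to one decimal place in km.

-50.5 km east, -96.5 km north

Circle about each station: (x + 164.9)² + (y − 113.0)² = 238.70²; (x + 6.2)² + (y + 79.3)² = 47.52²; (x + 98.1)² + (y − 123.5)² = 225.09².
Subtracting pairs of circle equations eliminates x²+y² and gives linear equations (the radical axes):
317.4 x − 384.6 y = 21085.46
133.6 x + 21.0 y = -8772.97
Solving the 2×2 system: x ≈ -50.5, y ≈ -96.5 km.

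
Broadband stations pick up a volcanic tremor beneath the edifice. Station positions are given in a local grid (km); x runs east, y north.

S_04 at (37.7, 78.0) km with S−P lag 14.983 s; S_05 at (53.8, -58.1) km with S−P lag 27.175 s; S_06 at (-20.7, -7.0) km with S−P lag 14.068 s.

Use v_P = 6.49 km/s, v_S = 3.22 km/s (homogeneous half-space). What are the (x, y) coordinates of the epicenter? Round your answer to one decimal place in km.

Distance from S−P lag: d = Δt · v_P v_S / (v_P − v_S) = Δt · (6.49·3.22)/(6.49−3.22) ≈ 6.3908·Δt.
So d_S_04 = 95.75, d_S_05 = 173.67, d_S_06 = 89.91 km.
Circle about each station: (x − 37.7)² + (y − 78.0)² = 95.75²; (x − 53.8)² + (y + 58.1)² = 173.67²; (x + 20.7)² + (y + 7.0)² = 89.91².
Subtracting the S_04 equation from the S_05 and S_06 equations removes the quadratic terms:
32.2 x − 272.2 y = -22228.45
-116.8 x − 170.0 y = -5943.55
Solving the 2×2 system: x ≈ -58.0, y ≈ 74.8 km.

-58.0 km east, 74.8 km north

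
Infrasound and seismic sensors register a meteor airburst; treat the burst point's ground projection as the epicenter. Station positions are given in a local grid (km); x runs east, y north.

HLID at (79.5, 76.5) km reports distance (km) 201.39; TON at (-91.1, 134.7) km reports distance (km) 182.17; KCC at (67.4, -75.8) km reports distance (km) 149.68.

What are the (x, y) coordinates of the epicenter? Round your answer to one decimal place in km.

Circle about each station: (x − 79.5)² + (y − 76.5)² = 201.39²; (x + 91.1)² + (y − 134.7)² = 182.17²; (x − 67.4)² + (y + 75.8)² = 149.68².
Subtracting pairs of circle equations eliminates x²+y² and gives linear equations (the radical axes):
-341.2 x + 116.4 y = 21642.82
-24.2 x − 304.6 y = 16269.73
Solving the 2×2 system: x ≈ -79.5, y ≈ -47.1 km.
Check against HLID (with the unrounded x, y): √((x − 79.5)²+(y − 76.5)²) = 201.39 ≈ 201.39 km. ✓

x ≈ -79.5 km, y ≈ -47.1 km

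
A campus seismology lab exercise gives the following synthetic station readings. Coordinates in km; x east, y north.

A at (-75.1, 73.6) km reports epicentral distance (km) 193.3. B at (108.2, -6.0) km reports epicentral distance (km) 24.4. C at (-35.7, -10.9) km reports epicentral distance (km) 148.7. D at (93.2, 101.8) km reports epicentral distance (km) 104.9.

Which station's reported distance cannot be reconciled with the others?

Solve using three stations at a time. Using A, B, C (subtract circle equations pairwise → linear system) gives (x, y) ≈ (110.1, 18.3).
Distances from that point to each station vs reported:
  A: calculated 193.3 vs reported 193.3 → residual 0.0 km
  B: calculated 24.3 vs reported 24.4 → residual 0.1 km
  C: calculated 148.7 vs reported 148.7 → residual 0.0 km
  D: calculated 85.2 vs reported 104.9 → residual 19.7 km
A, B, C are mutually consistent (residuals ≈ 0); D is off by 19.7 km.

D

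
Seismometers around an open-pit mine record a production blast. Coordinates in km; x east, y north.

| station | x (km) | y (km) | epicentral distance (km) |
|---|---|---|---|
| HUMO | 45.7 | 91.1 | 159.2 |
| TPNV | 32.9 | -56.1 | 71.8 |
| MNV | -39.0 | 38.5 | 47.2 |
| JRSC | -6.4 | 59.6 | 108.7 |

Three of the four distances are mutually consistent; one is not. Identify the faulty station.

Solve using three stations at a time. Using HUMO, TPNV, JRSC (subtract circle equations pairwise → linear system) gives (x, y) ≈ (-37.8, -44.4).
Distances from that point to each station vs reported:
  HUMO: calculated 159.1 vs reported 159.2 → residual 0.1 km
  TPNV: calculated 71.7 vs reported 71.8 → residual 0.1 km
  MNV: calculated 82.9 vs reported 47.2 → residual 35.7 km
  JRSC: calculated 108.6 vs reported 108.7 → residual 0.1 km
HUMO, TPNV, JRSC are mutually consistent (residuals ≈ 0); MNV is off by 35.7 km.

MNV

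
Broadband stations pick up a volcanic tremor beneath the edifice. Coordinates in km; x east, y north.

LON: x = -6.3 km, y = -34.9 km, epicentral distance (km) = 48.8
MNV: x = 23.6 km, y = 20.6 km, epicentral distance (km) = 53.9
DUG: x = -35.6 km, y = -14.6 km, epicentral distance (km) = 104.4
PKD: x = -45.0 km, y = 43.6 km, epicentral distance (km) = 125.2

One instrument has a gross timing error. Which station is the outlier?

LON

Solve using three stations at a time. Using MNV, DUG, PKD (subtract circle equations pairwise → linear system) gives (x, y) ≈ (68.6, -8.9).
Distances from that point to each station vs reported:
  LON: calculated 79.3 vs reported 48.8 → residual 30.5 km
  MNV: calculated 53.8 vs reported 53.9 → residual 0.1 km
  DUG: calculated 104.4 vs reported 104.4 → residual 0.0 km
  PKD: calculated 125.2 vs reported 125.2 → residual 0.0 km
MNV, DUG, PKD are mutually consistent (residuals ≈ 0); LON is off by 30.5 km.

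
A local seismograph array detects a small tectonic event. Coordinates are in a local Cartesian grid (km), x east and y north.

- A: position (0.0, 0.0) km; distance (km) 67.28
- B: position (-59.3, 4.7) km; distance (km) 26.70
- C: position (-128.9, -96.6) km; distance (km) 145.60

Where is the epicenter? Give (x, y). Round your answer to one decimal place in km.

Circle about each station: x² + y² = 67.28²; (x + 59.3)² + (y − 4.7)² = 26.70²; (x + 128.9)² + (y + 96.6)² = 145.60².
Subtracting the A equation from the B and C equations removes the quadratic terms:
-118.6 x + 9.4 y = 7352.29
-257.8 x − 193.2 y = 9274.01
Solving the 2×2 system: x ≈ -59.5, y ≈ 31.4 km.
Check against A (with the unrounded x, y): √(x²+y²) = 67.28 ≈ 67.28 km. ✓

(-59.5, 31.4)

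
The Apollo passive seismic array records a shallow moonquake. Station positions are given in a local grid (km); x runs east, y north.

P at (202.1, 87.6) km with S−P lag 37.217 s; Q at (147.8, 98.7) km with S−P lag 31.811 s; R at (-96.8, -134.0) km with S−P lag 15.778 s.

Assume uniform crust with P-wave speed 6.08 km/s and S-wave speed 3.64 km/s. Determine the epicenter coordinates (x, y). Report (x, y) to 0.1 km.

Distance from S−P lag: d = Δt · v_P v_S / (v_P − v_S) = Δt · (6.08·3.64)/(6.08−3.64) ≈ 9.0702·Δt.
So d_P = 337.56, d_Q = 288.53, d_R = 143.11 km.
Circle about each station: (x − 202.1)² + (y − 87.6)² = 337.56²; (x − 147.8)² + (y − 98.7)² = 288.53²; (x + 96.8)² + (y + 134.0)² = 143.11².
Subtracting the P equation from the Q and R equations removes the quadratic terms:
-108.6 x + 22.2 y = 13765.55
-597.8 x − 443.2 y = 72274.35
Solving the 2×2 system: x ≈ -125.5, y ≈ 6.2 km.

x ≈ -125.5 km, y ≈ 6.2 km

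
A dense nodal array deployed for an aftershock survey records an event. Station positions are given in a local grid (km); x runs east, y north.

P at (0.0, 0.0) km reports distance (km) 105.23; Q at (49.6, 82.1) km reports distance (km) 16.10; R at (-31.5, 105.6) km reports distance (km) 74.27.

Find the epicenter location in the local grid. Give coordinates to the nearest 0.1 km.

42.2 km east, 96.4 km north

Circle about each station: x² + y² = 105.23²; (x − 49.6)² + (y − 82.1)² = 16.10²; (x + 31.5)² + (y − 105.6)² = 74.27².
Subtracting pairs of circle equations eliminates x²+y² and gives linear equations (the radical axes):
99.2 x + 164.2 y = 20014.71
-63.0 x + 211.2 y = 17700.93
Solving the 2×2 system: x ≈ 42.2, y ≈ 96.4 km.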